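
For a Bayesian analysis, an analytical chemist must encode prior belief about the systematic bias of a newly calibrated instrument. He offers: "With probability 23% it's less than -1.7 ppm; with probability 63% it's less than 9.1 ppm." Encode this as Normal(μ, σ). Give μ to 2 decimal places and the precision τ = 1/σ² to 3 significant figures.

μ = 5.75, τ = 0.00983

The p-quantile of Normal(μ,σ) is μ + z_p·σ, with z_{0.23} = -0.7388 and z_{0.63} = 0.3319.
Eliminate σ: μ = (z₂·x₁ − z₁·x₂)/(z₂ − z₁) = (0.3319·-1.7 − (-0.7388)·9.1)/1.071 = 5.75.
Then σ = (x₂ − x₁)/(z₂ − z₁) = (9.1 − -1.7)/1.071 = 10.09.
Precision τ = 1/σ² = 1/10.09² = 0.00983.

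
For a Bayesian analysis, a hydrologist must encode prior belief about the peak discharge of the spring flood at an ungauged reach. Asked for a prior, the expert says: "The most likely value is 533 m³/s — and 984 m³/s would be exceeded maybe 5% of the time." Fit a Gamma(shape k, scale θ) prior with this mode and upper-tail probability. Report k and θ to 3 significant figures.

k ≈ 8.41, θ ≈ 72

Gamma(k,θ) with k>1 has mode (k−1)θ, so θ = 533/(k−1).
Need P(X < 984) = 0.95 with θ tied to k this way. Start at k = 2, θ = 533: P(X<984) ≈ 0.551.
Too low — raise k to concentrate. Iterating converges to k ≈ 8.41.
Then θ = 533/(8.41−1) ≈ 72.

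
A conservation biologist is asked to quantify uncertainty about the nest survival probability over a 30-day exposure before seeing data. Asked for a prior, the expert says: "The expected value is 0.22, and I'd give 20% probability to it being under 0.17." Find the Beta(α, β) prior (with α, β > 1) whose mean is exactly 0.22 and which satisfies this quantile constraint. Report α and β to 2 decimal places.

With mean 0.22 fixed, write α = 0.22s, β = 0.78s where s = α+β.
Need P(θ < 0.17) = 0.2 under Beta(0.22s, 0.78s). Normal approximation: (q−m)/√(m(1−m)/s) ≈ z_{0.2} = -0.842, so s ≈ 0.22·0.78·(-0.842)²/(0.17−0.22)² = 48.6.
At s = 48.6: P(θ<0.17) ≈ 0.204. Adjusting to match 0.2 gives s ≈ 50.22.
So α = 0.22·50.22 ≈ 11.05, β = 0.78·50.22 ≈ 39.17.

α ≈ 11.05, β ≈ 39.17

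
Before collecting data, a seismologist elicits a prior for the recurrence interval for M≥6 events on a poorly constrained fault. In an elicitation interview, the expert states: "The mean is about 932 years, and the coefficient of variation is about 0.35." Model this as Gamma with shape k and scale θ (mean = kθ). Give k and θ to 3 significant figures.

k ≈ 8.16, θ ≈ 114

For Gamma(k, scale θ): mean = kθ, variance = kθ², so CV = 1/√k.
CV = 0.35, hence k = 1/CV² = 8.16.
Then θ = mean/k = 932/8.16 = 114.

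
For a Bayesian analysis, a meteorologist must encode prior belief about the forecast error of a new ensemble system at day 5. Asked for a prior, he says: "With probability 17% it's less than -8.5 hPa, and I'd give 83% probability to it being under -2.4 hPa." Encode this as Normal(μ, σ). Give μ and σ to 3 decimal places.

For Normal(μ,σ), the p-quantile is μ + z_p·σ. Here z_{0.17} = -0.9542, z_{0.83} = 0.9542.
So -8.5 = μ − 0.9542σ and -2.4 = μ + 0.9542σ.
Subtracting: σ = (-2.4 − -8.5)/(0.9542 − (-0.9542)) = 3.197.
Then μ = -8.5 − (-0.9542)·3.197 = -5.450.

μ = -5.450, σ = 3.197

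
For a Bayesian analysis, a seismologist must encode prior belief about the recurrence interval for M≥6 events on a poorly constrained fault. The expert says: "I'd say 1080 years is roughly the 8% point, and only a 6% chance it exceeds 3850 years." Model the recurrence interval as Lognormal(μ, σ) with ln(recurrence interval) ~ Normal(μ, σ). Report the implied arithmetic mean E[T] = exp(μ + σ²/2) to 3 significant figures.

If T ~ Lognormal(μ,σ) then ln T ~ Normal(μ,σ), so the p-quantile of ln T is μ + z_p·σ.
ln(1080) = 6.985 and ln(3850) = 8.256; z_{0.08} = -1.405, z_{0.94} = 1.555.
σ = (8.256 − 6.985)/(1.555 − (-1.405)) = 0.429.
μ = 6.985 − (-1.405)·0.429 = 7.588.
E[T] = exp(μ + σ²/2) = exp(7.588 + 0.0922) = 2170 years.

E[T] ≈ 2170 years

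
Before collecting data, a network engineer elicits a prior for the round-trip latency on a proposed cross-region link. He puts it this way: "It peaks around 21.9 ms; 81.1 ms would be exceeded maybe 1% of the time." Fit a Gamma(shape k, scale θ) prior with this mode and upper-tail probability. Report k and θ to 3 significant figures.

k ≈ 3.49, θ ≈ 8.79

Gamma(k,θ) with k>1 has mode (k−1)θ, so θ = 21.9/(k−1).
Need P(X < 81.1) = 0.99 with θ tied to k this way. Start at k = 2, θ = 21.9: P(X<81.1) ≈ 0.884.
Too low — raise k to concentrate. Iterating converges to k ≈ 3.49.
Then θ = 21.9/(3.49−1) ≈ 8.79.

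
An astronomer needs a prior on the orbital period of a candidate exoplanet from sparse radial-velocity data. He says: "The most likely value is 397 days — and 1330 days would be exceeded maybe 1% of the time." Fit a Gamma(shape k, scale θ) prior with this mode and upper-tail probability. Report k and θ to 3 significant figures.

Gamma(k,θ) with k>1 has mode (k−1)θ, so θ = 397/(k−1).
Need P(X < 1330) = 0.99 with θ tied to k this way. Start at k = 2, θ = 397: P(X<1330) ≈ 0.847.
Too low — raise k to concentrate. Iterating converges to k ≈ 4.
Then θ = 397/(4−1) ≈ 132.

k ≈ 4, θ ≈ 132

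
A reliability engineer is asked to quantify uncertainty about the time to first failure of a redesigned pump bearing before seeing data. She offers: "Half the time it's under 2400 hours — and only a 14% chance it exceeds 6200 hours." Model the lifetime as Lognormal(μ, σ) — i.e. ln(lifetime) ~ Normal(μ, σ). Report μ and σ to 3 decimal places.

μ ≈ 7.783, σ ≈ 0.879

If T ~ Lognormal(μ,σ) then ln T ~ Normal(μ,σ), so the p-quantile of ln T is μ + z_p·σ.
ln(2400) = 7.783 and ln(6200) = 8.732; z_{0.5} = 0, z_{0.86} = 1.08.
σ = (8.732 − 7.783)/(1.08 − (0)) = 0.879.
μ = 7.783 − (0)·0.879 = 7.783.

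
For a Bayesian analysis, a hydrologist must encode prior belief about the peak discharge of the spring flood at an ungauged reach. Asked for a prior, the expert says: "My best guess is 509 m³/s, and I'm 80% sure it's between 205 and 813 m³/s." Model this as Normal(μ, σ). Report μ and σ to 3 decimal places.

μ = 509.000, σ = 237.212

A symmetric 80% interval runs μ ± z·σ with z = 1.282.
Half-width = 304, so σ = 304/1.282 = 237.212.
μ is the stated best guess, 509.000.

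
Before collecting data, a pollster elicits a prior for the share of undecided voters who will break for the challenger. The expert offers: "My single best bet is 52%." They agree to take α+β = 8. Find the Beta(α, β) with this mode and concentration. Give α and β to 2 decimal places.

For α,β > 1 the Beta mode is (α−1)/(α+β−2). With α+β = 8, the mode is (α−1)/6.
Set (α−1)/6 = 0.52 → α = 1 + 0.52·6 = 4.12.
β = 8 − α = 3.88.

α = 4.12, β = 3.88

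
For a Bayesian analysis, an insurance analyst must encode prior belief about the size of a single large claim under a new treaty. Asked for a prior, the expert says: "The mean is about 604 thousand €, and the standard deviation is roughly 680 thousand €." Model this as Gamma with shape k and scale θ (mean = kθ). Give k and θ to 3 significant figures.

For Gamma(k, scale θ): mean = kθ, variance = kθ², so CV = 1/√k.
CV = SD/mean = 680/604 = 1.126, hence k = 1/CV² = 0.789.
Then θ = mean/k = 604/0.789 = 766.

k ≈ 0.789, θ ≈ 766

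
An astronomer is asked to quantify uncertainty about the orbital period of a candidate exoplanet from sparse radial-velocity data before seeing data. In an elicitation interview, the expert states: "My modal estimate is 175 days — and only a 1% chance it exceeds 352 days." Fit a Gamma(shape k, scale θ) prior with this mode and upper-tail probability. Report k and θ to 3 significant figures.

k ≈ 11, θ ≈ 17.4

Gamma(k,θ) with k>1 has mode (k−1)θ, so θ = 175/(k−1).
Need P(X < 352) = 0.99 with θ tied to k this way. Start at k = 2, θ = 175: P(X<352) ≈ 0.597.
Too low — raise k to concentrate. Iterating converges to k ≈ 11.
Then θ = 175/(11−1) ≈ 17.4.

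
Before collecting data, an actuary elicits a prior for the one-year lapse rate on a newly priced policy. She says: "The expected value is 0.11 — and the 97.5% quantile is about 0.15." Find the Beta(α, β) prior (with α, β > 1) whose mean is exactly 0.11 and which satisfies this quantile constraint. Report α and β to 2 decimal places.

α ≈ 29.53, β ≈ 238.95

With mean 0.11 fixed, write α = 0.11s, β = 0.89s where s = α+β.
Need P(θ < 0.15) = 0.975 under Beta(0.11s, 0.89s). Normal approximation: (q−m)/√(m(1−m)/s) ≈ z_{0.975} = 1.96, so s ≈ 0.11·0.89·(1.96)²/(0.15−0.11)² = 235.0.
At s = 235.0: P(θ<0.15) ≈ 0.967. Adjusting to match 0.975 gives s ≈ 268.49.
So α = 0.11·268.49 ≈ 29.53, β = 0.89·268.49 ≈ 238.95.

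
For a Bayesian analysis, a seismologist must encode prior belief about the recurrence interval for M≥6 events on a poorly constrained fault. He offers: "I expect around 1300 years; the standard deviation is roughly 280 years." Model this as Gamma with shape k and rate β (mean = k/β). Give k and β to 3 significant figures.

For Gamma(k, rate β): mean = k/β, variance = k/β², so CV = 1/√k.
CV = SD/mean = 280/1300 = 0.2154, hence k = 1/CV² = 21.6.
Then β = k/mean = 21.6/1300 = 0.0166.

k ≈ 21.6, β ≈ 0.0166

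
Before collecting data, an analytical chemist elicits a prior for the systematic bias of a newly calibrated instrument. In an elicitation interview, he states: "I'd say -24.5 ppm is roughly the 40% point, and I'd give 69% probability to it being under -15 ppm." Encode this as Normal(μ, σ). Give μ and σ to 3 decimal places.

μ = -21.287, σ = 12.680

The p-quantile of Normal(μ,σ) is μ + z_p·σ, with z_{0.4} = -0.2533 and z_{0.69} = 0.4959.
Eliminate σ: μ = (z₂·x₁ − z₁·x₂)/(z₂ − z₁) = (0.4959·-24.5 − (-0.2533)·-15)/0.7492 = -21.287.
Then σ = (x₂ − x₁)/(z₂ − z₁) = (-15 − -24.5)/0.7492 = 12.680.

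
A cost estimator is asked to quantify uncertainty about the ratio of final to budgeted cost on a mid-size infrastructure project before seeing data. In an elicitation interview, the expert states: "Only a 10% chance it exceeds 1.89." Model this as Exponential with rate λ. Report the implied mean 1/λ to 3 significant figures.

mean ≈ 0.821

P(T > 1.89) = e^(−λ·1.89) = 0.1, so λ = −ln(0.1)/1.89 = 1.22.
Mean = 1/λ = 0.821.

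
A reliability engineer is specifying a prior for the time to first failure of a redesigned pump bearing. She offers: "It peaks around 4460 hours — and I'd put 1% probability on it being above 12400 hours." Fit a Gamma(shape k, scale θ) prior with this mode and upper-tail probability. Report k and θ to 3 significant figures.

k ≈ 5.38, θ ≈ 1020

Gamma(k,θ) with k>1 has mode (k−1)θ, so θ = 4460/(k−1).
Need P(X < 12400) = 0.99 with θ tied to k this way. Start at k = 2, θ = 4460: P(X<12400) ≈ 0.766.
Too low — raise k to concentrate. Iterating converges to k ≈ 5.38.
Then θ = 4460/(5.38−1) ≈ 1020.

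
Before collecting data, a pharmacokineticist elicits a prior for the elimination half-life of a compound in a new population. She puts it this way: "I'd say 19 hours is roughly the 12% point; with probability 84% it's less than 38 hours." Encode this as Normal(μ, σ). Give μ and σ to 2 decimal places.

μ = 29.29, σ = 8.76

For Normal(μ,σ), the p-quantile is μ + z_p·σ. Here z_{0.12} = -1.175, z_{0.84} = 0.9945.
So 19 = μ − 1.175σ and 38 = μ + 0.9945σ.
Subtracting: σ = (38 − 19)/(0.9945 − (-1.175)) = 8.76.
Then μ = 19 − (-1.175)·8.76 = 29.29.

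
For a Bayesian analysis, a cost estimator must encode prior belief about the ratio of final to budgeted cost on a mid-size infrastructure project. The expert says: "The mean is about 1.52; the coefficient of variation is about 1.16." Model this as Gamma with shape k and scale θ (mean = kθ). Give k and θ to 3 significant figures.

k ≈ 0.743, θ ≈ 2.05

For Gamma(k, scale θ): mean = kθ, variance = kθ², so CV = 1/√k.
CV = 1.16, hence k = 1/CV² = 0.743.
Then θ = mean/k = 1.52/0.743 = 2.05.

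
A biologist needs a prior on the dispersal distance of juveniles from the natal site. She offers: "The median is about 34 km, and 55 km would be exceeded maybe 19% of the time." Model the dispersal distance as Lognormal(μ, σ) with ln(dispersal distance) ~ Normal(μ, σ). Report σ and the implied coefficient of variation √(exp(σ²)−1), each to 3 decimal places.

If T ~ Lognormal(μ,σ) then ln T ~ Normal(μ,σ), so the p-quantile of ln T is μ + z_p·σ.
ln(34) = 3.526 and ln(55) = 4.007; z_{0.5} = 0, z_{0.81} = 0.8779.
σ = (4.007 − 3.526)/(0.8779 − (0)) = 0.548.
μ = 3.526 − (0)·0.548 = 3.526.
CV = √(exp(σ²)−1) = √(exp(0.3002)−1) = 0.592.

σ ≈ 0.548, CV ≈ 0.592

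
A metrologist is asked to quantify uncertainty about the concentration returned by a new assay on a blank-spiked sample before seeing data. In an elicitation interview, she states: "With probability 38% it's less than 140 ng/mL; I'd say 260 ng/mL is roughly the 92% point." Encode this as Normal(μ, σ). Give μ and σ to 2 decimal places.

The p-quantile of Normal(μ,σ) is μ + z_p·σ, with z_{0.38} = -0.3055 and z_{0.92} = 1.405.
Eliminate σ: μ = (z₂·x₁ − z₁·x₂)/(z₂ − z₁) = (1.405·140 − (-0.3055)·260)/1.711 = 161.43.
Then σ = (x₂ − x₁)/(z₂ − z₁) = (260 − 140)/1.711 = 70.15.

μ = 161.43, σ = 70.15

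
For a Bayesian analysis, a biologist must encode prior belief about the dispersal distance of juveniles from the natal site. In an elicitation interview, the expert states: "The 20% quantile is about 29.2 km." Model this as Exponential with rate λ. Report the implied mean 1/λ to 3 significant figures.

P(T < 29.2) = 1 − e^(−λ·29.2) = 0.2, so λ = −ln(1−0.2)/29.2 = −ln(0.8)/29.2 = 0.00764.
Mean = 1/λ = 131 km.

mean ≈ 131 km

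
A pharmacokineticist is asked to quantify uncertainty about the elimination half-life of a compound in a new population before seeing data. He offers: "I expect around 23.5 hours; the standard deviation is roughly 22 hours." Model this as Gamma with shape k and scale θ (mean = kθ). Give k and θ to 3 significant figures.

For Gamma(k, scale θ): mean = kθ, variance = kθ², so CV = 1/√k.
CV = SD/mean = 22/23.5 = 0.9362, hence k = 1/CV² = 1.14.
Then θ = mean/k = 23.5/1.14 = 20.6.

k ≈ 1.14, θ ≈ 20.6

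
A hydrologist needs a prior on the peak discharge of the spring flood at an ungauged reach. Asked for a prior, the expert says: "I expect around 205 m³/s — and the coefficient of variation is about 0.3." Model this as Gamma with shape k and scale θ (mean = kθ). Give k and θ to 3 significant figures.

For Gamma(k, scale θ): mean = kθ, variance = kθ², so CV = 1/√k.
CV = 0.3, hence k = 1/CV² = 11.1.
Then θ = mean/k = 205/11.1 = 18.4.

k ≈ 11.1, θ ≈ 18.4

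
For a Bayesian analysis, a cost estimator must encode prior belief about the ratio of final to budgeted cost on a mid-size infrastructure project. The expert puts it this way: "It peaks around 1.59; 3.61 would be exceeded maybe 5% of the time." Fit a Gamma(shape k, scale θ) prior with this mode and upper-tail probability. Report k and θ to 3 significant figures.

k ≈ 5.08, θ ≈ 0.39

Gamma(k,θ) with k>1 has mode (k−1)θ, so θ = 1.59/(k−1).
Need P(X < 3.61) = 0.95 with θ tied to k this way. Start at k = 2, θ = 1.59: P(X<3.61) ≈ 0.662.
Too low — raise k to concentrate. Iterating converges to k ≈ 5.08.
Then θ = 1.59/(5.08−1) ≈ 0.39.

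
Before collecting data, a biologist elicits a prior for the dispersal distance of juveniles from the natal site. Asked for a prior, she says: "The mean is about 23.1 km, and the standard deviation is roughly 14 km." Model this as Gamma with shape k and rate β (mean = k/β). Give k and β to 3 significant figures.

For Gamma(k, rate β): mean = k/β, variance = k/β², so CV = 1/√k.
CV = SD/mean = 14/23.1 = 0.6061, hence k = 1/CV² = 2.72.
Then β = k/mean = 2.72/23.1 = 0.118.

k ≈ 2.72, β ≈ 0.118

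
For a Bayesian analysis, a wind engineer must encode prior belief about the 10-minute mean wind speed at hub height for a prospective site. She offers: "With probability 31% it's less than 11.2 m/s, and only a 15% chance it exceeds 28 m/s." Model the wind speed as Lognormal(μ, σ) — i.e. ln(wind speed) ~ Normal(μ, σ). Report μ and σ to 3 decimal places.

If T ~ Lognormal(μ,σ) then ln T ~ Normal(μ,σ), so the p-quantile of ln T is μ + z_p·σ.
ln(11.2) = 2.416 and ln(28) = 3.332; z_{0.31} = -0.4959, z_{0.85} = 1.036.
σ = (3.332 − 2.416)/(1.036 − (-0.4959)) = 0.598.
μ = 2.416 − (-0.4959)·0.598 = 2.712.

μ ≈ 2.712, σ ≈ 0.598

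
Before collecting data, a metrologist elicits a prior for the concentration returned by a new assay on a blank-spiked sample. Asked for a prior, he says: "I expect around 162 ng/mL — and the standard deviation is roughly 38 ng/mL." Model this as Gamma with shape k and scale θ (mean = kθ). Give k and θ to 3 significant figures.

k ≈ 18.2, θ ≈ 8.91

For Gamma(k, scale θ): mean = kθ, variance = kθ², so CV = 1/√k.
CV = SD/mean = 38/162 = 0.2346, hence k = 1/CV² = 18.2.
Then θ = mean/k = 162/18.2 = 8.91.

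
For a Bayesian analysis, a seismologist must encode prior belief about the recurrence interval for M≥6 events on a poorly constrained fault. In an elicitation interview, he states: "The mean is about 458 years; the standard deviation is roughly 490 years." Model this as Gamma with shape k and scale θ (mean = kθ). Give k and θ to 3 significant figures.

For Gamma(k, scale θ): mean = kθ, variance = kθ², so CV = 1/√k.
CV = SD/mean = 490/458 = 1.07, hence k = 1/CV² = 0.874.
Then θ = mean/k = 458/0.874 = 524.

k ≈ 0.874, θ ≈ 524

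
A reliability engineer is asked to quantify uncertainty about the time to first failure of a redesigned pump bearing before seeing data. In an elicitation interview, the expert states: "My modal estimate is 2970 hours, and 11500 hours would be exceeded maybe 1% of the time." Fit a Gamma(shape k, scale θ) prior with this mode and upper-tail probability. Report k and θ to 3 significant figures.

Gamma(k,θ) with k>1 has mode (k−1)θ, so θ = 2970/(k−1).
Need P(X < 11500) = 0.99 with θ tied to k this way. Start at k = 2, θ = 2970: P(X<11500) ≈ 0.899.
Too low — raise k to concentrate. Iterating converges to k ≈ 3.3.
Then θ = 2970/(3.3−1) ≈ 1290.

k ≈ 3.3, θ ≈ 1290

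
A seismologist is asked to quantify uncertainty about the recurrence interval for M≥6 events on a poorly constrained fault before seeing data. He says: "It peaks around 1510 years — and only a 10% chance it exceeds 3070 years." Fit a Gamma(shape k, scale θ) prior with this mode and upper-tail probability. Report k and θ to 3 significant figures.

Gamma(k,θ) with k>1 has mode (k−1)θ, so θ = 1510/(k−1).
Need P(X < 3070) = 0.9 with θ tied to k this way. Start at k = 2, θ = 1510: P(X<3070) ≈ 0.603.
Too low — raise k to concentrate. Iterating converges to k ≈ 4.81.
Then θ = 1510/(4.81−1) ≈ 396.

k ≈ 4.81, θ ≈ 396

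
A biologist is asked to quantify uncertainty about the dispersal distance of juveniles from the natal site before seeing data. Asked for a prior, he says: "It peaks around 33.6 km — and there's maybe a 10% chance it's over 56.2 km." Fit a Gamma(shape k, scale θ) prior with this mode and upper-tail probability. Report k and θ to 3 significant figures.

k ≈ 8.14, θ ≈ 4.71

Gamma(k,θ) with k>1 has mode (k−1)θ, so θ = 33.6/(k−1).
Need P(X < 56.2) = 0.9 with θ tied to k this way. Start at k = 2, θ = 33.6: P(X<56.2) ≈ 0.498.
Too low — raise k to concentrate. Iterating converges to k ≈ 8.14.
Then θ = 33.6/(8.14−1) ≈ 4.71.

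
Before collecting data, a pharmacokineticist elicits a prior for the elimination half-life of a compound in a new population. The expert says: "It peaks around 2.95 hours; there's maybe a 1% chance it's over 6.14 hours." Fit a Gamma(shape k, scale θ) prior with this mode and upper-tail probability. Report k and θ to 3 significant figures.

Gamma(k,θ) with k>1 has mode (k−1)θ, so θ = 2.95/(k−1).
Need P(X < 6.14) = 0.99 with θ tied to k this way. Start at k = 2, θ = 2.95: P(X<6.14) ≈ 0.616.
Too low — raise k to concentrate. Iterating converges to k ≈ 10.1.
Then θ = 2.95/(10.1−1) ≈ 0.325.

k ≈ 10.1, θ ≈ 0.325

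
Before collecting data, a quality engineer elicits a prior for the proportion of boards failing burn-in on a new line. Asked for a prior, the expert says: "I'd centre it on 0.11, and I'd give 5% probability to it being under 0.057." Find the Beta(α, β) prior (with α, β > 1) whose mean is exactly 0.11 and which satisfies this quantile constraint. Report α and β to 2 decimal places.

With mean 0.11 fixed, write α = 0.11s, β = 0.89s where s = α+β.
Need P(θ < 0.057) = 0.05 under Beta(0.11s, 0.89s). Normal approximation: (q−m)/√(m(1−m)/s) ≈ z_{0.05} = -1.64, so s ≈ 0.11·0.89·(-1.64)²/(0.057−0.11)² = 94.3.
At s = 94.3: P(θ<0.057) ≈ 0.030. Adjusting to match 0.05 gives s ≈ 73.63.
So α = 0.11·73.63 ≈ 8.10, β = 0.89·73.63 ≈ 65.53.

α ≈ 8.10, β ≈ 65.53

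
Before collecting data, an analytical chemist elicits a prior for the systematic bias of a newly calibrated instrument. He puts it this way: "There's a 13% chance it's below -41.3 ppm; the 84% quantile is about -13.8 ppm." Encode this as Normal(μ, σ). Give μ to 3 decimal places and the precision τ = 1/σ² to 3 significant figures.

μ = -26.695, τ = 0.00595

The p-quantile of Normal(μ,σ) is μ + z_p·σ, with z_{0.13} = -1.126 and z_{0.84} = 0.9945.
Eliminate σ: μ = (z₂·x₁ − z₁·x₂)/(z₂ − z₁) = (0.9945·-41.3 − (-1.126)·-13.8)/2.121 = -26.695.
Then σ = (x₂ − x₁)/(z₂ − z₁) = (-13.8 − -41.3)/2.121 = 12.967.
Precision τ = 1/σ² = 1/12.97² = 0.00595.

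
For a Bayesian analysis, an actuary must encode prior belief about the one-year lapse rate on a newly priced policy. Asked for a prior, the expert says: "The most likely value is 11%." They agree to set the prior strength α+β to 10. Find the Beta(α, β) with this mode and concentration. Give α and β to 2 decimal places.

For α,β > 1 the Beta mode is (α−1)/(α+β−2). With α+β = 10, the mode is (α−1)/8.
Set (α−1)/8 = 0.11 → α = 1 + 0.11·8 = 1.88.
β = 10 − α = 8.12.

α = 1.88, β = 8.12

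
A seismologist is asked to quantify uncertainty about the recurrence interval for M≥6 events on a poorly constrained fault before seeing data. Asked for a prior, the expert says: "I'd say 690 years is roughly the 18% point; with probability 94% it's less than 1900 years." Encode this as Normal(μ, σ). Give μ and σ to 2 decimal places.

μ = 1138.39, σ = 489.85

For Normal(μ,σ), the p-quantile is μ + z_p·σ. Here z_{0.18} = -0.9154, z_{0.94} = 1.555.
So 690 = μ − 0.9154σ and 1900 = μ + 1.555σ.
Subtracting: σ = (1900 − 690)/(1.555 − (-0.9154)) = 489.85.
Then μ = 690 − (-0.9154)·489.85 = 1138.39.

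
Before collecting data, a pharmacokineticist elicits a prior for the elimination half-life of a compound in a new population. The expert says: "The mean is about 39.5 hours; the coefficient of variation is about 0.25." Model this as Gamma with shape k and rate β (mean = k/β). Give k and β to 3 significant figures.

k ≈ 16, β ≈ 0.405

For Gamma(k, rate β): mean = k/β, variance = k/β², so CV = 1/√k.
CV = 0.25, hence k = 1/CV² = 16.
Then β = k/mean = 16/39.5 = 0.405.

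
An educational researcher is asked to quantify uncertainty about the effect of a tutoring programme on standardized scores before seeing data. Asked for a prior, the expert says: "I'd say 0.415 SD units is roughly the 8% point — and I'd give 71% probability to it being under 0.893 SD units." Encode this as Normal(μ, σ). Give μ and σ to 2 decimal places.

μ = 0.76, σ = 0.24

The p-quantile of Normal(μ,σ) is μ + z_p·σ, with z_{0.08} = -1.405 and z_{0.71} = 0.5534.
Eliminate σ: μ = (z₂·x₁ − z₁·x₂)/(z₂ − z₁) = (0.5534·0.415 − (-1.405)·0.893)/1.958 = 0.76.
Then σ = (x₂ − x₁)/(z₂ − z₁) = (0.893 − 0.415)/1.958 = 0.24.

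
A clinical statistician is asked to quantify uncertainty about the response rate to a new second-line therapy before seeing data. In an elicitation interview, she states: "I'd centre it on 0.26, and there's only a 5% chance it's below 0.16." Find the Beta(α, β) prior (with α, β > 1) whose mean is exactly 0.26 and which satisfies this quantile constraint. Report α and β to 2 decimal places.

α ≈ 11.72, β ≈ 33.35

With mean 0.26 fixed, write α = 0.26s, β = 0.74s where s = α+β.
Need P(θ < 0.16) = 0.05 under Beta(0.26s, 0.74s). Normal approximation: (q−m)/√(m(1−m)/s) ≈ z_{0.05} = -1.64, so s ≈ 0.26·0.74·(-1.64)²/(0.16−0.26)² = 52.1.
At s = 52.1: P(θ<0.16) ≈ 0.038. Adjusting to match 0.05 gives s ≈ 45.07.
So α = 0.26·45.07 ≈ 11.72, β = 0.74·45.07 ≈ 33.35.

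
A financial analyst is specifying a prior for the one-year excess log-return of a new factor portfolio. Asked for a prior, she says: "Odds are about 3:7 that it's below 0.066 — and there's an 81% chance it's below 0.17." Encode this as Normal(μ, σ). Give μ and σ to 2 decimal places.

The p-quantile of Normal(μ,σ) is μ + z_p·σ, with z_{0.3} = -0.5244 and z_{0.81} = 0.8779.
Eliminate σ: μ = (z₂·x₁ − z₁·x₂)/(z₂ − z₁) = (0.8779·0.066 − (-0.5244)·0.17)/1.402 = 0.10.
Then σ = (x₂ − x₁)/(z₂ − z₁) = (0.17 − 0.066)/1.402 = 0.07.

μ = 0.10, σ = 0.07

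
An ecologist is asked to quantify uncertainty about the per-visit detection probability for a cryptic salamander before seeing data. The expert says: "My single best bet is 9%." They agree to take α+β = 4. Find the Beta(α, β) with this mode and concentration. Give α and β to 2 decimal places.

For α,β > 1 the Beta mode is (α−1)/(α+β−2). With α+β = 4, the mode is (α−1)/2.
Set (α−1)/2 = 0.09 → α = 1 + 0.09·2 = 1.18.
β = 4 − α = 2.82.

α = 1.18, β = 2.82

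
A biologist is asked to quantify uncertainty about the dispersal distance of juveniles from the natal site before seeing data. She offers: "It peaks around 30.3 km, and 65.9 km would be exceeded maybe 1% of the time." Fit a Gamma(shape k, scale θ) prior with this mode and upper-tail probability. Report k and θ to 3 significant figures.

Gamma(k,θ) with k>1 has mode (k−1)θ, so θ = 30.3/(k−1).
Need P(X < 65.9) = 0.99 with θ tied to k this way. Start at k = 2, θ = 30.3: P(X<65.9) ≈ 0.639.
Too low — raise k to concentrate. Iterating converges to k ≈ 9.
Then θ = 30.3/(9−1) ≈ 3.79.

k ≈ 9, θ ≈ 3.79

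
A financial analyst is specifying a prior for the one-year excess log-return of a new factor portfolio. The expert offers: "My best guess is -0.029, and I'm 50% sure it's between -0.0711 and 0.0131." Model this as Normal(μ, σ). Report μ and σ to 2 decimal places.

A symmetric 50% interval runs μ ± z·σ with z = 0.6745.
Half-width = 0.0421, so σ = 0.0421/0.6745 = 0.06.
μ is the stated best guess, -0.03.

μ = -0.03, σ = 0.06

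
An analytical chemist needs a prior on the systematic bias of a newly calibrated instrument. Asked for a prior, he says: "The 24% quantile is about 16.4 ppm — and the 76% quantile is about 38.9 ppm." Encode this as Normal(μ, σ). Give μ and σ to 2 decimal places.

The p-quantile of Normal(μ,σ) is μ + z_p·σ, with z_{0.24} = -0.7063 and z_{0.76} = 0.7063.
Eliminate σ: μ = (z₂·x₁ − z₁·x₂)/(z₂ − z₁) = (0.7063·16.4 − (-0.7063)·38.9)/1.413 = 27.65.
Then σ = (x₂ − x₁)/(z₂ − z₁) = (38.9 − 16.4)/1.413 = 15.93.

μ = 27.65, σ = 15.93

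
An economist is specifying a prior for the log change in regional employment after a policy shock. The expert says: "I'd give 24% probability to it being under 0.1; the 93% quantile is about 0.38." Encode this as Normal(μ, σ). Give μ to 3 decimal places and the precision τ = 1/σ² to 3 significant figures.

μ = 0.191, τ = 60.7

The p-quantile of Normal(μ,σ) is μ + z_p·σ, with z_{0.24} = -0.7063 and z_{0.93} = 1.476.
Eliminate σ: μ = (z₂·x₁ − z₁·x₂)/(z₂ − z₁) = (1.476·0.1 − (-0.7063)·0.38)/2.182 = 0.191.
Then σ = (x₂ − x₁)/(z₂ − z₁) = (0.38 − 0.1)/2.182 = 0.128.
Precision τ = 1/σ² = 1/0.1283² = 60.7.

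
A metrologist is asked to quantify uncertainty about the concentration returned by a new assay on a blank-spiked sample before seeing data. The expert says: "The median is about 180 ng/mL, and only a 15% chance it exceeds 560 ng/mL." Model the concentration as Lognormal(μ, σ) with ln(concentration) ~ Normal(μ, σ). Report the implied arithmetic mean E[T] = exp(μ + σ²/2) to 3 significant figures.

If T ~ Lognormal(μ,σ) then ln T ~ Normal(μ,σ), so the p-quantile of ln T is μ + z_p·σ.
ln(180) = 5.193 and ln(560) = 6.328; z_{0.5} = 0, z_{0.85} = 1.036.
σ = (6.328 − 5.193)/(1.036 − (0)) = 1.095.
μ = 5.193 − (0)·1.095 = 5.193.
E[T] = exp(μ + σ²/2) = exp(5.193 + 0.5996) = 328 ng/mL.

E[T] ≈ 328 ng/mL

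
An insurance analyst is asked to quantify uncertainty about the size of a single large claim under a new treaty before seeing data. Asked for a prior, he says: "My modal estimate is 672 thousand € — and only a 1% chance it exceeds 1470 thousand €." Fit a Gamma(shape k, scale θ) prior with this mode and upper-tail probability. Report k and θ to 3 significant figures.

k ≈ 8.88, θ ≈ 85.3

Gamma(k,θ) with k>1 has mode (k−1)θ, so θ = 672/(k−1).
Need P(X < 1470) = 0.99 with θ tied to k this way. Start at k = 2, θ = 672: P(X<1470) ≈ 0.642.
Too low — raise k to concentrate. Iterating converges to k ≈ 8.88.
Then θ = 672/(8.88−1) ≈ 85.3.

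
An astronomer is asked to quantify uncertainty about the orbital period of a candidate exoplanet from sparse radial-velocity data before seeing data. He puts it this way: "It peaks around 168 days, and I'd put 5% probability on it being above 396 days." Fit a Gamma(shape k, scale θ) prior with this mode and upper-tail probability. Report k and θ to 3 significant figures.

k ≈ 4.72, θ ≈ 45.2

Gamma(k,θ) with k>1 has mode (k−1)θ, so θ = 168/(k−1).
Need P(X < 396) = 0.95 with θ tied to k this way. Start at k = 2, θ = 168: P(X<396) ≈ 0.682.
Too low — raise k to concentrate. Iterating converges to k ≈ 4.72.
Then θ = 168/(4.72−1) ≈ 45.2.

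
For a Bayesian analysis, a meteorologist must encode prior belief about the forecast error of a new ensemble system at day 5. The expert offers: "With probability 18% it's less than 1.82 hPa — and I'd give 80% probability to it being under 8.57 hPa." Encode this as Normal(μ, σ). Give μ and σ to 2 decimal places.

For Normal(μ,σ), the p-quantile is μ + z_p·σ. Here z_{0.18} = -0.9154, z_{0.8} = 0.8416.
So 1.82 = μ − 0.9154σ and 8.57 = μ + 0.8416σ.
Subtracting: σ = (8.57 − 1.82)/(0.8416 − (-0.9154)) = 3.84.
Then μ = 1.82 − (-0.9154)·3.84 = 5.34.

μ = 5.34, σ = 3.84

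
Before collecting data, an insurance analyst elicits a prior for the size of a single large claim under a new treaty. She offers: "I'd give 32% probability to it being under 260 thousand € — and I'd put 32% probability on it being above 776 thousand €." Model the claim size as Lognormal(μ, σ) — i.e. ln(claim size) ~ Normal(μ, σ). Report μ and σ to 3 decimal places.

μ ≈ 6.107, σ ≈ 1.169

If T ~ Lognormal(μ,σ) then ln T ~ Normal(μ,σ), so the p-quantile of ln T is μ + z_p·σ.
ln(260) = 5.561 and ln(776) = 6.654; z_{0.32} = -0.4677, z_{0.68} = 0.4677.
σ = (6.654 − 5.561)/(0.4677 − (-0.4677)) = 1.169.
μ = 5.561 − (-0.4677)·1.169 = 6.107.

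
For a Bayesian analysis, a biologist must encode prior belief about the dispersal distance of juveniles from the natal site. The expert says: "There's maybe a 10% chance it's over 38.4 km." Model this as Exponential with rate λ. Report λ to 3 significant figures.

λ ≈ 0.06

P(T > 38.4) = e^(−λ·38.4) = 0.1, so λ = −ln(0.1)/38.4 = 0.06.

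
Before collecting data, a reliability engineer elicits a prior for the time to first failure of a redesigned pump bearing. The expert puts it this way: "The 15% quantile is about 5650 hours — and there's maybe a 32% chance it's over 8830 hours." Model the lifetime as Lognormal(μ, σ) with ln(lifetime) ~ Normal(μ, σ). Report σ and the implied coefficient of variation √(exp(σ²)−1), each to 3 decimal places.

σ ≈ 0.297, CV ≈ 0.304

If T ~ Lognormal(μ,σ) then ln T ~ Normal(μ,σ), so the p-quantile of ln T is μ + z_p·σ.
ln(5650) = 8.639 and ln(8830) = 9.086; z_{0.15} = -1.036, z_{0.68} = 0.4677.
σ = (9.086 − 8.639)/(0.4677 − (-1.036)) = 0.297.
μ = 8.639 − (-1.036)·0.297 = 8.947.
CV = √(exp(σ²)−1) = √(exp(0.0881)−1) = 0.304.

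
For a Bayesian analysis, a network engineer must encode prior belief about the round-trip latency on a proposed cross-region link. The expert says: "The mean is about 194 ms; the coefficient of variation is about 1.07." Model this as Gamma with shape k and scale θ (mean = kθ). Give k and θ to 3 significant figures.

k ≈ 0.873, θ ≈ 222

For Gamma(k, scale θ): mean = kθ, variance = kθ², so CV = 1/√k.
CV = 1.07, hence k = 1/CV² = 0.873.
Then θ = mean/k = 194/0.873 = 222.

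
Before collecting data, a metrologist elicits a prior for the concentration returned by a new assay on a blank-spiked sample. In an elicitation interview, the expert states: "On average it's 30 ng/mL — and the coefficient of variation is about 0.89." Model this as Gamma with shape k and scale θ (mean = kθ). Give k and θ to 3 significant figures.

k ≈ 1.26, θ ≈ 23.8

For Gamma(k, scale θ): mean = kθ, variance = kθ², so CV = 1/√k.
CV = 0.89, hence k = 1/CV² = 1.26.
Then θ = mean/k = 30/1.26 = 23.8.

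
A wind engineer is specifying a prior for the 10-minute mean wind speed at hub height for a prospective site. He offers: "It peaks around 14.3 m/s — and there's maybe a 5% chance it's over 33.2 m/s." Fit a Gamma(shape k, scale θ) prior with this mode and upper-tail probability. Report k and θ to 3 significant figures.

Gamma(k,θ) with k>1 has mode (k−1)θ, so θ = 14.3/(k−1).
Need P(X < 33.2) = 0.95 with θ tied to k this way. Start at k = 2, θ = 14.3: P(X<33.2) ≈ 0.674.
Too low — raise k to concentrate. Iterating converges to k ≈ 4.86.
Then θ = 14.3/(4.86−1) ≈ 3.71.

k ≈ 4.86, θ ≈ 3.71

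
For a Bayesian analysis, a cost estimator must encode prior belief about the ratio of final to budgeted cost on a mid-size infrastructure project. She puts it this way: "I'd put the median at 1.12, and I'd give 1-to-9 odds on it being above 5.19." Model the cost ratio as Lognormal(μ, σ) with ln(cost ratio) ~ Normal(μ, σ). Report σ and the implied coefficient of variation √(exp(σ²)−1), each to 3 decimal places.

If T ~ Lognormal(μ,σ) then ln T ~ Normal(μ,σ), so the p-quantile of ln T is μ + z_p·σ.
ln(1.12) = 0.1133 and ln(5.19) = 1.647; z_{0.5} = 0, z_{0.9} = 1.282.
σ = (1.647 − 0.1133)/(1.282 − (0)) = 1.197.
μ = 0.1133 − (0)·1.197 = 0.113.
CV = √(exp(σ²)−1) = √(exp(1.4317)−1) = 1.785.

σ ≈ 1.197, CV ≈ 1.785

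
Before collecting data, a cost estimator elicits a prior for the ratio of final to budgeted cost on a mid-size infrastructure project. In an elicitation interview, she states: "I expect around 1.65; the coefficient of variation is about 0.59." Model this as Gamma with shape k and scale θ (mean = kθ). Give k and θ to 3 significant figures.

k ≈ 2.87, θ ≈ 0.574

For Gamma(k, scale θ): mean = kθ, variance = kθ², so CV = 1/√k.
CV = 0.59, hence k = 1/CV² = 2.87.
Then θ = mean/k = 1.65/2.87 = 0.574.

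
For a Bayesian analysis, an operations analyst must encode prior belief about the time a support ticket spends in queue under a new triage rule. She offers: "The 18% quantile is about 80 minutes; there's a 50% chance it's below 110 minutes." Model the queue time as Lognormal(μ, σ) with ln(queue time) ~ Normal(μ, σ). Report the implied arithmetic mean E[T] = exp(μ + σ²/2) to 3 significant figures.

E[T] ≈ 117 minutes

If T ~ Lognormal(μ,σ) then ln T ~ Normal(μ,σ), so the p-quantile of ln T is μ + z_p·σ.
ln(80) = 4.382 and ln(110) = 4.7; z_{0.18} = -0.9154, z_{0.5} = 0.
σ = (4.7 − 4.382)/(0 − (-0.9154)) = 0.348.
μ = 4.382 − (-0.9154)·0.348 = 4.700.
E[T] = exp(μ + σ²/2) = exp(4.700 + 0.0605) = 117 minutes.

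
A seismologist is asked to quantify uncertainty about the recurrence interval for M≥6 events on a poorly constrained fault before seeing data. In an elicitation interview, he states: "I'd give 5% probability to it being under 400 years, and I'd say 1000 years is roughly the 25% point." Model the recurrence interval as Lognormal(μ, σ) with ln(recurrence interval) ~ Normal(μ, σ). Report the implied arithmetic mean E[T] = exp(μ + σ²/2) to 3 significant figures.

If T ~ Lognormal(μ,σ) then ln T ~ Normal(μ,σ), so the p-quantile of ln T is μ + z_p·σ.
ln(400) = 5.991 and ln(1000) = 6.908; z_{0.05} = -1.645, z_{0.25} = -0.6745.
σ = (6.908 − 5.991)/(-0.6745 − (-1.645)) = 0.944.
μ = 5.991 − (-1.645)·0.944 = 7.545.
E[T] = exp(μ + σ²/2) = exp(7.545 + 0.4458) = 2950 years.

E[T] ≈ 2950 years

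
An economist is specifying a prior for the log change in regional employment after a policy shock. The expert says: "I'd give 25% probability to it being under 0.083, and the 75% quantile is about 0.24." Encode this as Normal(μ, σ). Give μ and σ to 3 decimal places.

μ = 0.161, σ = 0.116

For Normal(μ,σ), the p-quantile is μ + z_p·σ. Here z_{0.25} = -0.6745, z_{0.75} = 0.6745.
So 0.083 = μ − 0.6745σ and 0.24 = μ + 0.6745σ.
Subtracting: σ = (0.24 − 0.083)/(0.6745 − (-0.6745)) = 0.116.
Then μ = 0.083 − (-0.6745)·0.116 = 0.161.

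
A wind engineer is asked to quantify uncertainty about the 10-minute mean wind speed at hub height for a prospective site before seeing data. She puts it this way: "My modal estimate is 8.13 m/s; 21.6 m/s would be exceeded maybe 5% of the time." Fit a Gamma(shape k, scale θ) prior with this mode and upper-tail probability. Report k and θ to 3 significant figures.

Gamma(k,θ) with k>1 has mode (k−1)θ, so θ = 8.13/(k−1).
Need P(X < 21.6) = 0.95 with θ tied to k this way. Start at k = 2, θ = 8.13: P(X<21.6) ≈ 0.743.
Too low — raise k to concentrate. Iterating converges to k ≈ 3.82.
Then θ = 8.13/(3.82−1) ≈ 2.88.

k ≈ 3.82, θ ≈ 2.88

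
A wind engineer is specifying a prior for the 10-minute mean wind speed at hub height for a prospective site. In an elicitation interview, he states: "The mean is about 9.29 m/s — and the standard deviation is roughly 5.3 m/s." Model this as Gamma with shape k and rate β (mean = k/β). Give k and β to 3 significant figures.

k ≈ 3.07, β ≈ 0.331

For Gamma(k, rate β): mean = k/β, variance = k/β², so CV = 1/√k.
CV = SD/mean = 5.3/9.29 = 0.5705, hence k = 1/CV² = 3.07.
Then β = k/mean = 3.07/9.29 = 0.331.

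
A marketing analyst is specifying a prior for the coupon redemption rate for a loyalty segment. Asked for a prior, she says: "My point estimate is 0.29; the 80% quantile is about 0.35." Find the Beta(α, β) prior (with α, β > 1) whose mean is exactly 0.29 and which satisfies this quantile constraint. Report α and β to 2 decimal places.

With mean 0.29 fixed, write α = 0.29s, β = 0.71s where s = α+β.
Need P(θ < 0.35) = 0.8 under Beta(0.29s, 0.71s). Normal approximation: (q−m)/√(m(1−m)/s) ≈ z_{0.8} = 0.842, so s ≈ 0.29·0.71·(0.842)²/(0.35−0.29)² = 40.5.
At s = 40.5: P(θ<0.35) ≈ 0.804. Adjusting to match 0.8 gives s ≈ 39.02.
So α = 0.29·39.02 ≈ 11.32, β = 0.71·39.02 ≈ 27.70.

α ≈ 11.32, β ≈ 27.70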